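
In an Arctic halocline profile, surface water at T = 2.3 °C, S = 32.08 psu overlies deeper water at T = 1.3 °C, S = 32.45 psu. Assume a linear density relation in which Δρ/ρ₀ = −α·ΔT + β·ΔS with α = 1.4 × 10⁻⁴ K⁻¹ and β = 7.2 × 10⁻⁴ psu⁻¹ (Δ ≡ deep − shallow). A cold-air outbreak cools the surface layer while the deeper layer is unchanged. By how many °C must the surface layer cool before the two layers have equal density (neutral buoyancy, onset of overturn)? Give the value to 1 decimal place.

2.9 °C

Neutral buoyancy requires Δρ = 0, i.e. −α(T_deep − T_surf′) + β(S_deep − S_surf) = 0.
T_surf′ = T_deep − (β/α)·ΔS = 1.3 − (7.2 × 10⁻⁴/1.4 × 10⁻⁴)·(+0.37) = -0.603 °C.
Cooling required: 2.3 − (-0.603) = 2.903 °C.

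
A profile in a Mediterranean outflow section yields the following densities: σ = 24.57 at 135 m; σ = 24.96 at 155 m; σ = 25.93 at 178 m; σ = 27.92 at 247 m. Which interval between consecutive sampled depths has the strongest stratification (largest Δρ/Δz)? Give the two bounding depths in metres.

155–178 m

Compute the density gradient over each adjacent pair:
  135–155 m: Δρ/Δz = 0.39/20 = 0.019 kg m⁻⁴
  155–178 m: Δρ/Δz = 0.97/23 = 0.042 kg m⁻⁴
  178–247 m: Δρ/Δz = 1.99/69 = 0.029 kg m⁻⁴
The largest gradient is in the 155–178 m interval — the pycnocline.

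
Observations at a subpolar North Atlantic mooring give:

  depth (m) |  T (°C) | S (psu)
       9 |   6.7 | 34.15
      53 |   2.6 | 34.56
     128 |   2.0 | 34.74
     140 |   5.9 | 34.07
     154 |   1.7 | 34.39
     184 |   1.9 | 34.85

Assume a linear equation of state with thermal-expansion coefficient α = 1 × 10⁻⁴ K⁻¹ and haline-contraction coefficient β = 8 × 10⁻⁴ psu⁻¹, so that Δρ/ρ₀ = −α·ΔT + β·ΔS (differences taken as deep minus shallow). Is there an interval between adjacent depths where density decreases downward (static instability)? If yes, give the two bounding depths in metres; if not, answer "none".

Evaluate Δρ/ρ₀ = −αΔT + βΔS across each adjacent pair:
  9–53 m: −αΔT+βΔS = −(1 × 10⁻⁴)(-4.1)+(8 × 10⁻⁴)(+0.41) = 7.4 × 10⁻⁴ → stable
  53–128 m: −αΔT+βΔS = −(1 × 10⁻⁴)(-0.6)+(8 × 10⁻⁴)(+0.18) = 2.0 × 10⁻⁴ → stable
  128–140 m: −αΔT+βΔS = −(1 × 10⁻⁴)(+3.9)+(8 × 10⁻⁴)(-0.67) = -9.3 × 10⁻⁴ → UNSTABLE
  140–154 m: −αΔT+βΔS = −(1 × 10⁻⁴)(-4.2)+(8 × 10⁻⁴)(+0.32) = 6.8 × 10⁻⁴ → stable
  154–184 m: −αΔT+βΔS = −(1 × 10⁻⁴)(+0.2)+(8 × 10⁻⁴)(+0.46) = 3.5 × 10⁻⁴ → stable
The 128–140 m interval has Δρ < 0: lighter water underlies denser water.

128–140 m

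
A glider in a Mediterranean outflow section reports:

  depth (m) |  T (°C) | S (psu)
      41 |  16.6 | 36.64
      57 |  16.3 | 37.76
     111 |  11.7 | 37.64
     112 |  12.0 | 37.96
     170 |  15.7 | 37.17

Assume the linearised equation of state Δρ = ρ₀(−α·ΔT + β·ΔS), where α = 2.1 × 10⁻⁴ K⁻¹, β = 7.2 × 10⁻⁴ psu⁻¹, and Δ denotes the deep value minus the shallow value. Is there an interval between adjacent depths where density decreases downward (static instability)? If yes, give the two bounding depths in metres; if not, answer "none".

Evaluate Δρ/ρ₀ = −αΔT + βΔS across each adjacent pair:
  41–57 m: −αΔT+βΔS = −(2.1 × 10⁻⁴)(-0.3)+(7.2 × 10⁻⁴)(+1.12) = 8.7 × 10⁻⁴ → stable
  57–111 m: −αΔT+βΔS = −(2.1 × 10⁻⁴)(-4.6)+(7.2 × 10⁻⁴)(-0.12) = 8.8 × 10⁻⁴ → stable
  111–112 m: −αΔT+βΔS = −(2.1 × 10⁻⁴)(+0.3)+(7.2 × 10⁻⁴)(+0.32) = 1.7 × 10⁻⁴ → stable
  112–170 m: −αΔT+βΔS = −(2.1 × 10⁻⁴)(+3.7)+(7.2 × 10⁻⁴)(-0.79) = -1.3 × 10⁻³ → UNSTABLE
The 112–170 m interval has Δρ < 0: lighter water underlies denser water.

112–170 m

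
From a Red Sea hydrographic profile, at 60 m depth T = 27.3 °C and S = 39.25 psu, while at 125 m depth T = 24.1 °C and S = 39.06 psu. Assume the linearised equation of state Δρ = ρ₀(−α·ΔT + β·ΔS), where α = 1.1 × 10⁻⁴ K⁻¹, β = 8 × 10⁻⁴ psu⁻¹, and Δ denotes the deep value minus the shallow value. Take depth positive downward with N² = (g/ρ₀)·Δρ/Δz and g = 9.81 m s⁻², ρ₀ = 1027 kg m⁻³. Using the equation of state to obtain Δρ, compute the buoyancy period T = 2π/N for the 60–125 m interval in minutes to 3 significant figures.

ΔT = -3.2 K, ΔS = -0.19 psu (deep − shallow).
Δρ/ρ₀ = −αΔT + βΔS = 3.52 × 10⁻⁴ − 1.52 × 10⁻⁴ = 2.00 × 10⁻⁴, so Δρ ≈ 0.2054 kg m⁻³.
N² = (g/ρ₀)·Δρ/Δz = g·(Δρ/ρ₀)/Δz = 9.81 × 2.00 × 10⁻⁴ / 65 = 3.0185 × 10⁻⁵ s⁻².
N = √(3.0185 × 10⁻⁵) = 5.4941 × 10⁻³ rad s⁻¹ → T = 2π/N = 1.1436 × 10³ s = 19.060 min ≈ 19.1 min.

19.1 min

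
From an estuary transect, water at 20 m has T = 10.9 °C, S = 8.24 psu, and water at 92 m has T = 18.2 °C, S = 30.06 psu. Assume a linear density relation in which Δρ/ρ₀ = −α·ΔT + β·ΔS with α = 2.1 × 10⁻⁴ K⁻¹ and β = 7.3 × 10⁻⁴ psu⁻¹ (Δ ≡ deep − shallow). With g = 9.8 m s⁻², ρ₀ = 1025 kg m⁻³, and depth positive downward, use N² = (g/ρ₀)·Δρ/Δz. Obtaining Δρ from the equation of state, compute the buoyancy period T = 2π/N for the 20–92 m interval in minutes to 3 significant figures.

ΔT = +7.3 K, ΔS = +21.82 psu (deep − shallow).
Δρ/ρ₀ = −αΔT + βΔS = -1.533 × 10⁻³ + 0.0159286 = 0.0143956, so Δρ ≈ 14.76 kg m⁻³.
N² = (g/ρ₀)·Δρ/Δz = g·(Δρ/ρ₀)/Δz = 9.8 × 0.0143956 / 72 = 1.9594 × 10⁻³ s⁻².
N = √(1.9594 × 10⁻³) = 0.044265 rad s⁻¹ → T = 2π/N = 141.94 s = 2.3657 min ≈ 2.37 min.

2.37 min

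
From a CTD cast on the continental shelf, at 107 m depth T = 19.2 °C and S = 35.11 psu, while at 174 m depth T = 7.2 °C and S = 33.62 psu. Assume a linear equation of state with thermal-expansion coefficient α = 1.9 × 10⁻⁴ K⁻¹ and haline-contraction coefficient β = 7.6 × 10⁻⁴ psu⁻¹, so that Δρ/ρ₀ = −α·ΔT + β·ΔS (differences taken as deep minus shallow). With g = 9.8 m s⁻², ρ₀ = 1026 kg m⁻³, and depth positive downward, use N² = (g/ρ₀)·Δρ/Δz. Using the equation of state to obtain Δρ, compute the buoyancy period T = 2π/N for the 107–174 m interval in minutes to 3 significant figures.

8.08 min

ΔT = -12.0 K, ΔS = -1.49 psu (deep − shallow).
Δρ/ρ₀ = −αΔT + βΔS = 2.28 × 10⁻³ − 1.1324 × 10⁻³ = 1.1476 × 10⁻³, so Δρ ≈ 1.177 kg m⁻³.
N² = (g/ρ₀)·Δρ/Δz = g·(Δρ/ρ₀)/Δz = 9.8 × 1.1476 × 10⁻³ / 67 = 1.6786 × 10⁻⁴ s⁻².
N = √(1.6786 × 10⁻⁴) = 0.012956 rad s⁻¹ → T = 2π/N = 484.96 s = 8.0827 min ≈ 8.08 min.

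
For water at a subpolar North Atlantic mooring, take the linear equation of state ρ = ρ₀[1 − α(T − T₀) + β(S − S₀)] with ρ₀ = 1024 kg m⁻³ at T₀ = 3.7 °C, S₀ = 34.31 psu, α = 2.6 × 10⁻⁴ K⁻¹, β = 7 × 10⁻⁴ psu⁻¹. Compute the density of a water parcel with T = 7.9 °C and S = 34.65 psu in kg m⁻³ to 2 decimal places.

1023.13 kg m⁻³

T − T₀ = +4.2 K, S − S₀ = +0.34 psu.
Bracket = 1 − α·(+4.2) + β·(+0.34) = 1 + (-8.54 × 10⁻⁴) = 0.9991460.
ρ = 1024 × 0.9991460 = 1023.13 kg m⁻³.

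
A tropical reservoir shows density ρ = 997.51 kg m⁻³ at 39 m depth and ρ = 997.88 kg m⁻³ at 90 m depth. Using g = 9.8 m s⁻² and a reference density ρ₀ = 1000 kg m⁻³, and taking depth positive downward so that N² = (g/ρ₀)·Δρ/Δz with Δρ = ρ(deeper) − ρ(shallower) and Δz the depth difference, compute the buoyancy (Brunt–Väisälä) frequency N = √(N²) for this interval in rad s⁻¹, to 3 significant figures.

8.43 × 10⁻³ rad s⁻¹

Δρ = 997.88 − 997.51 = 0.37 kg m⁻³ over Δz = 90 − 39 = 51 m.
N² = (9.8/1000) × (0.37/51) = 7.1098 × 10⁻⁵ s⁻².
N = √(7.1098 × 10⁻⁵) = 8.4320 × 10⁻³ rad s⁻¹ ≈ 8.43 × 10⁻³ rad s⁻¹.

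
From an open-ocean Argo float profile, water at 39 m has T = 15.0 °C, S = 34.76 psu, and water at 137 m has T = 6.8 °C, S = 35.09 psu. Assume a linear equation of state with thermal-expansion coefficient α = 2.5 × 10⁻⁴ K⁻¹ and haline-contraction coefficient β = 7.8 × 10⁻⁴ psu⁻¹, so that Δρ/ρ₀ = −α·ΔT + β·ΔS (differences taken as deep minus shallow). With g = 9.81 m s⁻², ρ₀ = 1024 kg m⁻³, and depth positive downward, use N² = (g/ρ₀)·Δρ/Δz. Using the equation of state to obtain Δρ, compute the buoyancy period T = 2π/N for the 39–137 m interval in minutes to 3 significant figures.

6.89 min

ΔT = -8.2 K, ΔS = +0.33 psu (deep − shallow).
Δρ/ρ₀ = −αΔT + βΔS = 2.05 × 10⁻³ + 2.574 × 10⁻⁴ = 2.3074 × 10⁻³, so Δρ ≈ 2.363 kg m⁻³.
N² = (g/ρ₀)·Δρ/Δz = g·(Δρ/ρ₀)/Δz = 9.81 × 2.3074 × 10⁻³ / 98 = 2.3098 × 10⁻⁴ s⁻².
N = √(2.3098 × 10⁻⁴) = 0.015198 rad s⁻¹ → T = 2π/N = 413.42 s = 6.8903 min ≈ 6.89 min.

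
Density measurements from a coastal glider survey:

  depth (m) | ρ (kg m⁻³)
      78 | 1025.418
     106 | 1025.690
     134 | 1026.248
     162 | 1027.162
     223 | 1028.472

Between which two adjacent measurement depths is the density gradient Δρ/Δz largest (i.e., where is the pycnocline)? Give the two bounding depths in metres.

Compute the density gradient over each adjacent pair:
  78–106 m: Δρ/Δz = 0.272/28 = 9.7 × 10⁻³ kg m⁻⁴
  106–134 m: Δρ/Δz = 0.558/28 = 0.020 kg m⁻⁴
  134–162 m: Δρ/Δz = 0.914/28 = 0.033 kg m⁻⁴
  162–223 m: Δρ/Δz = 1.310/61 = 0.021 kg m⁻⁴
The largest gradient is in the 134–162 m interval — the pycnocline.

134–162 m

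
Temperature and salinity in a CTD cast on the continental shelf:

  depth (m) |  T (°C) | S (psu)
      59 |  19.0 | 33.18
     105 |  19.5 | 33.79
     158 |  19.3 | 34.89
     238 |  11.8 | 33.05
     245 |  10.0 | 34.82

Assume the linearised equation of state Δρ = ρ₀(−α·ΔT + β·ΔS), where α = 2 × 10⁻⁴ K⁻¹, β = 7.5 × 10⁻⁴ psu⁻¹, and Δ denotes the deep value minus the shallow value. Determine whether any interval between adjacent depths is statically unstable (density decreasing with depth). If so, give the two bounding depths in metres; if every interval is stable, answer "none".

Evaluate Δρ/ρ₀ = −αΔT + βΔS across each adjacent pair:
  59–105 m: −αΔT+βΔS = −(2 × 10⁻⁴)(+0.5)+(7.5 × 10⁻⁴)(+0.61) = 3.6 × 10⁻⁴ → stable
  105–158 m: −αΔT+βΔS = −(2 × 10⁻⁴)(-0.2)+(7.5 × 10⁻⁴)(+1.10) = 8.7 × 10⁻⁴ → stable
  158–238 m: −αΔT+βΔS = −(2 × 10⁻⁴)(-7.5)+(7.5 × 10⁻⁴)(-1.84) = 1.2 × 10⁻⁴ → stable
  238–245 m: −αΔT+βΔS = −(2 × 10⁻⁴)(-1.8)+(7.5 × 10⁻⁴)(+1.77) = 1.7 × 10⁻³ → stable
Every interval has Δρ > 0: the column is stably stratified throughout.

none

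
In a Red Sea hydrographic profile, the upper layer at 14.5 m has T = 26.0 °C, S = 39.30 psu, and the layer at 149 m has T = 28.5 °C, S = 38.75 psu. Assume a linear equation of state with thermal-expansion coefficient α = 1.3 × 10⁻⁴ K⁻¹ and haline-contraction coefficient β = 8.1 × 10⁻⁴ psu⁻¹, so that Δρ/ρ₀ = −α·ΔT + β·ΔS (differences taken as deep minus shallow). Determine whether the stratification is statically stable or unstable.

ΔT = 28.5 − 26.0 = +2.5 K and ΔS = 38.75 − 39.30 = -0.55 psu (deep − shallow).
−αΔT = -3.25 × 10⁻⁴; βΔS = -4.455 × 10⁻⁴; sum Δρ/ρ₀ = -7.705 × 10⁻⁴.
Δρ/ρ₀ < 0, so Δρ < 0: deeper water is lighter → statically unstable; the column would overturn.

unstable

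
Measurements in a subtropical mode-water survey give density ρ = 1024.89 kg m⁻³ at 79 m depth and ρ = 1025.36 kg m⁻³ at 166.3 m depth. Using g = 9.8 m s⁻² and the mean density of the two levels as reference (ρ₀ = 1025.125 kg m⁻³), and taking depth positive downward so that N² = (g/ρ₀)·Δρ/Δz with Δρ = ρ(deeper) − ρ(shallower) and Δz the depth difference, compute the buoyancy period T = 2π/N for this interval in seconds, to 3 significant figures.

876 s

Δρ = 1025.36 − 1024.89 = 0.47 kg m⁻³ over Δz = 166.3 − 79 = 87.3 m.
N² = (9.8/1025.125) × (0.47/87.3) = 5.1467 × 10⁻⁵ s⁻².
N = √(5.1467 × 10⁻⁵) = 7.1741 × 10⁻³ rad s⁻¹, so T = 2π/N = 875.82 s ≈ 876 s.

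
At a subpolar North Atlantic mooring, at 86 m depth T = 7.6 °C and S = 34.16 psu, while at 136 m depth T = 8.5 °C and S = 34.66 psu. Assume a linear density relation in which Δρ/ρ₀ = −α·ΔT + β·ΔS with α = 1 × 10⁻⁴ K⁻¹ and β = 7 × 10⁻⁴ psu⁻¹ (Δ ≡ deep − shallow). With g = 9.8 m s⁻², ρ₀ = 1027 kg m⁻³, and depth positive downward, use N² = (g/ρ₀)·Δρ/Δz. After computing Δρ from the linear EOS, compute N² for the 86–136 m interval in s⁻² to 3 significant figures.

5.10 × 10⁻⁵ s⁻²

ΔT = +0.9 K, ΔS = +0.50 psu (deep − shallow).
Δρ/ρ₀ = −αΔT + βΔS = -9.00 × 10⁻⁵ + 3.50 × 10⁻⁴ = 2.60 × 10⁻⁴, so Δρ ≈ 0.2670 kg m⁻³.
N² = (g/ρ₀)·Δρ/Δz = g·(Δρ/ρ₀)/Δz = 9.8 × 2.60 × 10⁻⁴ / 50 = 5.0960 × 10⁻⁵ s⁻² ≈ 5.10 × 10⁻⁵ s⁻².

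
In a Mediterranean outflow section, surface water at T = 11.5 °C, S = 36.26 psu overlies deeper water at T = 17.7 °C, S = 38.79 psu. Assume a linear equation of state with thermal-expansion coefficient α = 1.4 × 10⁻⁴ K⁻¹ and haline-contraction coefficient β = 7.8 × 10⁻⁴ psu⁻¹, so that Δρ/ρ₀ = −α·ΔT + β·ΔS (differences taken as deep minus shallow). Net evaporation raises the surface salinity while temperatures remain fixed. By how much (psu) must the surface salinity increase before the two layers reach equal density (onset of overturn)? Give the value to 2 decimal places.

1.42 psu

Neutral buoyancy requires −α(T_deep − T_surf) + β(S_deep − S_surf′) = 0.
S_surf′ = S_deep − (α/β)·ΔT = 38.79 − (1.4 × 10⁻⁴/7.8 × 10⁻⁴)·(+6.2) = 37.6772 psu.
Increase required: 37.6772 − 36.26 = 1.4172 psu.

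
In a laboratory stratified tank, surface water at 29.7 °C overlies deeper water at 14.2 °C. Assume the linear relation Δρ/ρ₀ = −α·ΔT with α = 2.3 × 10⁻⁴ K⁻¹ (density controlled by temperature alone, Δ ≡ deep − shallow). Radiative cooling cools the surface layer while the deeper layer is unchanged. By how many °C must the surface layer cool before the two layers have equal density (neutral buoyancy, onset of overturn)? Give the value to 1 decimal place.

With temperature the only control, equal density requires T_surf′ = T_deep.
T_surf′ = 14.2 °C.
Cooling required: 29.7 − 14.2 = 15.5 °C.

15.5 °C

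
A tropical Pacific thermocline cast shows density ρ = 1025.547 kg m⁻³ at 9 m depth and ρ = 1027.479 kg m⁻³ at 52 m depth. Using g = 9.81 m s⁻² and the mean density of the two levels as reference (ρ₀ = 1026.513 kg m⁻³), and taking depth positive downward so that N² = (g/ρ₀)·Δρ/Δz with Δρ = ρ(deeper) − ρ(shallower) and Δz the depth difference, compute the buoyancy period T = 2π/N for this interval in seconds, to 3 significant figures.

303 s

Δρ = 1027.479 − 1025.547 = 1.932 kg m⁻³ over Δz = 52 − 9 = 43 m.
N² = (9.81/1026.513) × (1.932/43) = 4.2938 × 10⁻⁴ s⁻².
N = √(4.2938 × 10⁻⁴) = 0.020721 rad s⁻¹, so T = 2π/N = 303.23 s ≈ 303 s.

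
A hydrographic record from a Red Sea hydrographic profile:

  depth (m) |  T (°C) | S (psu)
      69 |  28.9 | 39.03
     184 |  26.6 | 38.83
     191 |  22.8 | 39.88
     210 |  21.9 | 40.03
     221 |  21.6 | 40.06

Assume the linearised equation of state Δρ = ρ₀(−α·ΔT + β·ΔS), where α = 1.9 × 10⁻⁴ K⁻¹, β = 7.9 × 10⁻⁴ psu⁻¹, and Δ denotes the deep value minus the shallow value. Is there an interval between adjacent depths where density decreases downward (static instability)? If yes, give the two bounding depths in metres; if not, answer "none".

Evaluate Δρ/ρ₀ = −αΔT + βΔS across each adjacent pair:
  69–184 m: −αΔT+βΔS = −(1.9 × 10⁻⁴)(-2.3)+(7.9 × 10⁻⁴)(-0.20) = 2.8 × 10⁻⁴ → stable
  184–191 m: −αΔT+βΔS = −(1.9 × 10⁻⁴)(-3.8)+(7.9 × 10⁻⁴)(+1.05) = 1.6 × 10⁻³ → stable
  191–210 m: −αΔT+βΔS = −(1.9 × 10⁻⁴)(-0.9)+(7.9 × 10⁻⁴)(+0.15) = 2.9 × 10⁻⁴ → stable
  210–221 m: −αΔT+βΔS = −(1.9 × 10⁻⁴)(-0.3)+(7.9 × 10⁻⁴)(+0.03) = 8.1 × 10⁻⁵ → stable
Every interval has Δρ > 0: the column is stably stratified throughout.

none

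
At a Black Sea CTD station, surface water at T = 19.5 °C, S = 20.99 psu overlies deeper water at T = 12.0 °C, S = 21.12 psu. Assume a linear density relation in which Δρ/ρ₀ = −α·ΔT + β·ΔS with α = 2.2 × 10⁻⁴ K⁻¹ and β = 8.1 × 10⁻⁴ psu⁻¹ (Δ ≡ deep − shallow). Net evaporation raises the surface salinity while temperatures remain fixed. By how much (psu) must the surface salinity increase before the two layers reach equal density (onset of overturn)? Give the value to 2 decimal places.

Neutral buoyancy requires −α(T_deep − T_surf) + β(S_deep − S_surf′) = 0.
S_surf′ = S_deep − (α/β)·ΔT = 21.12 − (2.2 × 10⁻⁴/8.1 × 10⁻⁴)·(-7.5) = 23.1570 psu.
Increase required: 23.1570 − 20.99 = 2.1670 psu.

2.17 psu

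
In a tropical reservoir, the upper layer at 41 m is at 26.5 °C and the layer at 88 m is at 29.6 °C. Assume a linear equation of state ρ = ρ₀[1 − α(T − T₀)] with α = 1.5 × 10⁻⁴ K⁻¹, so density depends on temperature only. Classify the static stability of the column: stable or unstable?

ΔT = 29.6 − 26.5 = +3.1 K, so Δρ/ρ₀ = −αΔT = -4.65 × 10⁻⁴.
Δρ/ρ₀ < 0, so Δρ < 0: deeper water is lighter → statically unstable; the column would overturn.

unstable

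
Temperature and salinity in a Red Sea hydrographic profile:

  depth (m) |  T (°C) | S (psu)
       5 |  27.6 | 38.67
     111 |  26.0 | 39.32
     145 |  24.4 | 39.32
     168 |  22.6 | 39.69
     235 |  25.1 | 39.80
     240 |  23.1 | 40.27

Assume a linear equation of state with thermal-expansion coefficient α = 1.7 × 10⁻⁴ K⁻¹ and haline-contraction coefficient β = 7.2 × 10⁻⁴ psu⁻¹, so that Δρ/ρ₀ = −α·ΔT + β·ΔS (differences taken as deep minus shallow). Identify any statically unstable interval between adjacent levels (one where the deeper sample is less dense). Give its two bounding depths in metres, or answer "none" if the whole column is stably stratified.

168–235 m

Evaluate Δρ/ρ₀ = −αΔT + βΔS across each adjacent pair:
  5–111 m: −αΔT+βΔS = −(1.7 × 10⁻⁴)(-1.6)+(7.2 × 10⁻⁴)(+0.65) = 7.4 × 10⁻⁴ → stable
  111–145 m: −αΔT+βΔS = −(1.7 × 10⁻⁴)(-1.6)+(7.2 × 10⁻⁴)(+0.00) = 2.7 × 10⁻⁴ → stable
  145–168 m: −αΔT+βΔS = −(1.7 × 10⁻⁴)(-1.8)+(7.2 × 10⁻⁴)(+0.37) = 5.7 × 10⁻⁴ → stable
  168–235 m: −αΔT+βΔS = −(1.7 × 10⁻⁴)(+2.5)+(7.2 × 10⁻⁴)(+0.11) = -3.5 × 10⁻⁴ → UNSTABLE
  235–240 m: −αΔT+βΔS = −(1.7 × 10⁻⁴)(-2.0)+(7.2 × 10⁻⁴)(+0.47) = 6.8 × 10⁻⁴ → stable
The 168–235 m interval has Δρ < 0: lighter water underlies denser water.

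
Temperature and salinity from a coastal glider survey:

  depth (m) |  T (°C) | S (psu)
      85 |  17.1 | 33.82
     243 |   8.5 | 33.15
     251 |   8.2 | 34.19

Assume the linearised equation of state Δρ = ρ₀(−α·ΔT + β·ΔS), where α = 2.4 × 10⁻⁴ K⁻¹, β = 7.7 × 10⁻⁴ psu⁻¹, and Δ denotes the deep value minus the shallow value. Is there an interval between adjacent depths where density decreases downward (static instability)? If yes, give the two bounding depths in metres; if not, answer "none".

Evaluate Δρ/ρ₀ = −αΔT + βΔS across each adjacent pair:
  85–243 m: −αΔT+βΔS = −(2.4 × 10⁻⁴)(-8.6)+(7.7 × 10⁻⁴)(-0.67) = 1.5 × 10⁻³ → stable
  243–251 m: −αΔT+βΔS = −(2.4 × 10⁻⁴)(-0.3)+(7.7 × 10⁻⁴)(+1.04) = 8.7 × 10⁻⁴ → stable
Every interval has Δρ > 0: the column is stably stratified throughout.

none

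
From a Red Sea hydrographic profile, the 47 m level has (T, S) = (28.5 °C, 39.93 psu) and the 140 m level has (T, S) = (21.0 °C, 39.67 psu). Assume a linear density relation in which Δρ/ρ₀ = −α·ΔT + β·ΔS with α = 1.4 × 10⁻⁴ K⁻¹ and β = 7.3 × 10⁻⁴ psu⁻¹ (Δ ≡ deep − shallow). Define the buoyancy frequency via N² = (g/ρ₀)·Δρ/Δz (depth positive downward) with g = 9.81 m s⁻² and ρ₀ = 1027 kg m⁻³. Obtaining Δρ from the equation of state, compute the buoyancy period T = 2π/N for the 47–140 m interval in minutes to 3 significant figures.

11.0 min

ΔT = -7.5 K, ΔS = -0.26 psu (deep − shallow).
Δρ/ρ₀ = −αΔT + βΔS = 1.05 × 10⁻³ − 1.898 × 10⁻⁴ = 8.602 × 10⁻⁴, so Δρ ≈ 0.8834 kg m⁻³.
N² = (g/ρ₀)·Δρ/Δz = g·(Δρ/ρ₀)/Δz = 9.81 × 8.602 × 10⁻⁴ / 93 = 9.0737 × 10⁻⁵ s⁻².
N = √(9.0737 × 10⁻⁵) = 9.5256 × 10⁻³ rad s⁻¹ → T = 2π/N = 659.61 s = 10.994 min ≈ 11.0 min.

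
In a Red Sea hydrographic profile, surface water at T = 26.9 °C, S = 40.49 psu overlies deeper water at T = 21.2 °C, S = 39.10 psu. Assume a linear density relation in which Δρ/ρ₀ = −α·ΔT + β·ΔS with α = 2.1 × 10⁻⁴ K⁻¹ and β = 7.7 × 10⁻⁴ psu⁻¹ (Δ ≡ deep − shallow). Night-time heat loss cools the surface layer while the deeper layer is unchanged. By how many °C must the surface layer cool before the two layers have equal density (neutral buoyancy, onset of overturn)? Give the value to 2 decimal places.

0.60 °C

Neutral buoyancy requires Δρ = 0, i.e. −α(T_deep − T_surf′) + β(S_deep − S_surf) = 0.
T_surf′ = T_deep − (β/α)·ΔS = 21.2 − (7.7 × 10⁻⁴/2.1 × 10⁻⁴)·(-1.39) = 26.2967 °C.
Cooling required: 26.9 − (26.2967) = 0.6033 °C.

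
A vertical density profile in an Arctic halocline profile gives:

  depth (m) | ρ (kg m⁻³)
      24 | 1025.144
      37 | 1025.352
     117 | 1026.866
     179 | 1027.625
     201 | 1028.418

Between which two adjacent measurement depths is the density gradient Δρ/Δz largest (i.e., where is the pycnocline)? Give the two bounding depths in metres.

179–201 m

Compute the density gradient over each adjacent pair:
  24–37 m: Δρ/Δz = 0.208/13 = 0.016 kg m⁻⁴
  37–117 m: Δρ/Δz = 1.514/80 = 0.019 kg m⁻⁴
  117–179 m: Δρ/Δz = 0.759/62 = 0.012 kg m⁻⁴
  179–201 m: Δρ/Δz = 0.793/22 = 0.036 kg m⁻⁴
The largest gradient is in the 179–201 m interval — the pycnocline.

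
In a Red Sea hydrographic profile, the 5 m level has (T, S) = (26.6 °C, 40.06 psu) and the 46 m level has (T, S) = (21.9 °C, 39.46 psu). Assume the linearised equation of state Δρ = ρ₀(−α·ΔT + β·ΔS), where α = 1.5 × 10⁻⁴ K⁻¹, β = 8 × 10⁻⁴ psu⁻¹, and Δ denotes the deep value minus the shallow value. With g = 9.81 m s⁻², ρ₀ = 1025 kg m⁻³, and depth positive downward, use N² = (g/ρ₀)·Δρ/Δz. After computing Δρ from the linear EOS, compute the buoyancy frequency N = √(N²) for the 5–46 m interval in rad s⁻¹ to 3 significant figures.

ΔT = -4.7 K, ΔS = -0.60 psu (deep − shallow).
Δρ/ρ₀ = −αΔT + βΔS = 7.05 × 10⁻⁴ − 4.80 × 10⁻⁴ = 2.25 × 10⁻⁴, so Δρ ≈ 0.2306 kg m⁻³.
N² = (g/ρ₀)·Δρ/Δz = g·(Δρ/ρ₀)/Δz = 9.81 × 2.25 × 10⁻⁴ / 41 = 5.3835 × 10⁻⁵ s⁻².
N = √(5.3835 × 10⁻⁵) = 7.3372 × 10⁻³ rad s⁻¹ ≈ 7.34 × 10⁻³ rad s⁻¹.

7.34 × 10⁻³ rad s⁻¹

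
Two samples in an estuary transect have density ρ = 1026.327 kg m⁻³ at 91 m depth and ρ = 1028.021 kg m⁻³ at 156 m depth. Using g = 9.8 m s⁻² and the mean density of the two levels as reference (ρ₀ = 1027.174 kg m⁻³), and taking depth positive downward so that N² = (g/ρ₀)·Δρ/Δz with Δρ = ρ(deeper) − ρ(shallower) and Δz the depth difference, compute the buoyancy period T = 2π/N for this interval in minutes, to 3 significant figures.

Δρ = 1028.021 − 1026.327 = 1.694 kg m⁻³ over Δz = 156 − 91 = 65 m.
N² = (9.8/1027.174) × (1.694/65) = 2.4865 × 10⁻⁴ s⁻².
N = √(2.4865 × 10⁻⁴) = 0.015769 rad s⁻¹, so T = 2π/N = 398.45 s = 6.6408 min ≈ 6.64 min.

6.64 min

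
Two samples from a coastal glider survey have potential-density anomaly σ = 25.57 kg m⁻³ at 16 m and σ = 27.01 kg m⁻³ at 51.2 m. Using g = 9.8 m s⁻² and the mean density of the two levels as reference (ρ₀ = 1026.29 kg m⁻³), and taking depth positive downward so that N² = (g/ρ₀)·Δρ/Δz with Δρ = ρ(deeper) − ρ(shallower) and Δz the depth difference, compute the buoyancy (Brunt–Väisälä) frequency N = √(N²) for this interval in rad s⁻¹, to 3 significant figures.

0.0198 rad s⁻¹

Δρ = 1027.01 − 1025.57 = 1.44 kg m⁻³ over Δz = 51.2 − 16 = 35.2 m.
N² = (9.8/1026.29) × (1.44/35.2) = 3.9064 × 10⁻⁴ s⁻².
N = √(3.9064 × 10⁻⁴) = 0.019765 rad s⁻¹ ≈ 0.0198 rad s⁻¹.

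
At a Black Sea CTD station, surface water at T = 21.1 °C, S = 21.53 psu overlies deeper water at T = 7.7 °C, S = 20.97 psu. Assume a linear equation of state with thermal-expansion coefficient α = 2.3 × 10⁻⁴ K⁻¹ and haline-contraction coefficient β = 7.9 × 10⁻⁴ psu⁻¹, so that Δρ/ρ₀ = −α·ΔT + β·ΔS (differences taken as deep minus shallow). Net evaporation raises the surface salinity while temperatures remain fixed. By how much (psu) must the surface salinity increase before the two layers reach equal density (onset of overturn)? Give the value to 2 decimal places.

Neutral buoyancy requires −α(T_deep − T_surf) + β(S_deep − S_surf′) = 0.
S_surf′ = S_deep − (α/β)·ΔT = 20.97 − (2.3 × 10⁻⁴/7.9 × 10⁻⁴)·(-13.4) = 24.8713 psu.
Increase required: 24.8713 − 21.53 = 3.3413 psu.

3.34 psu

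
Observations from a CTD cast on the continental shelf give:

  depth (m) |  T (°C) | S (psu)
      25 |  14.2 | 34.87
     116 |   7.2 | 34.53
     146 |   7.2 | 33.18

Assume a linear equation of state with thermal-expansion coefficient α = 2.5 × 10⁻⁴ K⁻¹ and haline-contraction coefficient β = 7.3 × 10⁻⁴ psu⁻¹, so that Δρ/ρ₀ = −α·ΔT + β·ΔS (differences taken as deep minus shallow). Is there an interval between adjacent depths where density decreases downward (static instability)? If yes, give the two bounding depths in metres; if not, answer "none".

Evaluate Δρ/ρ₀ = −αΔT + βΔS across each adjacent pair:
  25–116 m: −αΔT+βΔS = −(2.5 × 10⁻⁴)(-7.0)+(7.3 × 10⁻⁴)(-0.34) = 1.5 × 10⁻³ → stable
  116–146 m: −αΔT+βΔS = −(2.5 × 10⁻⁴)(+0.0)+(7.3 × 10⁻⁴)(-1.35) = -9.9 × 10⁻⁴ → UNSTABLE
The 116–146 m interval has Δρ < 0: lighter water underlies denser water.

116–146 m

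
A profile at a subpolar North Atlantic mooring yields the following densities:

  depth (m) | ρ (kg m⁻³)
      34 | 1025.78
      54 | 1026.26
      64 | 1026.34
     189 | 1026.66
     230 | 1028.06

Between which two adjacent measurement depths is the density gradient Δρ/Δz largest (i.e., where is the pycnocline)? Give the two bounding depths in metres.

189–230 m

Compute the density gradient over each adjacent pair:
  34–54 m: Δρ/Δz = 0.48/20 = 0.024 kg m⁻⁴
  54–64 m: Δρ/Δz = 0.08/10 = 8.0 × 10⁻³ kg m⁻⁴
  64–189 m: Δρ/Δz = 0.32/125 = 2.6 × 10⁻³ kg m⁻⁴
  189–230 m: Δρ/Δz = 1.40/41 = 0.034 kg m⁻⁴
The largest gradient is in the 189–230 m interval — the pycnocline.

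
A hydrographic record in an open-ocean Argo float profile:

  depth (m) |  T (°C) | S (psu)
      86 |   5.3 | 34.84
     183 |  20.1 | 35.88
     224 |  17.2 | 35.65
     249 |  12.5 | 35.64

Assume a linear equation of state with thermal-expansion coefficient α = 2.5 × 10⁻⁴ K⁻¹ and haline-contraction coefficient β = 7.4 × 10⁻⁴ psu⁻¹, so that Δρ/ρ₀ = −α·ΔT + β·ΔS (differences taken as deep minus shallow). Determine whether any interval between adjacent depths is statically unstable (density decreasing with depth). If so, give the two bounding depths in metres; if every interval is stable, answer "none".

Evaluate Δρ/ρ₀ = −αΔT + βΔS across each adjacent pair:
  86–183 m: −αΔT+βΔS = −(2.5 × 10⁻⁴)(+14.8)+(7.4 × 10⁻⁴)(+1.04) = -2.9 × 10⁻³ → UNSTABLE
  183–224 m: −αΔT+βΔS = −(2.5 × 10⁻⁴)(-2.9)+(7.4 × 10⁻⁴)(-0.23) = 5.5 × 10⁻⁴ → stable
  224–249 m: −αΔT+βΔS = −(2.5 × 10⁻⁴)(-4.7)+(7.4 × 10⁻⁴)(-0.01) = 1.2 × 10⁻³ → stable
The 86–183 m interval has Δρ < 0: lighter water underlies denser water.

86–183 m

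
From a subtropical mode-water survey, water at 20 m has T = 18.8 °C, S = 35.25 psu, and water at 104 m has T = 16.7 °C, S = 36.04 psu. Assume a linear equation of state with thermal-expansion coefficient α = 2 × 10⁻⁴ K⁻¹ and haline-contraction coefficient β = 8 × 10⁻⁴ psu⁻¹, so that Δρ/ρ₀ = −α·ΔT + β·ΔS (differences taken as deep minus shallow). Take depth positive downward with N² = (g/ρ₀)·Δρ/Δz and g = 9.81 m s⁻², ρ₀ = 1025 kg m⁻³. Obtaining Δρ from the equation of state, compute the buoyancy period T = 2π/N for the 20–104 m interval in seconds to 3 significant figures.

567 s

ΔT = -2.1 K, ΔS = +0.79 psu (deep − shallow).
Δρ/ρ₀ = −αΔT + βΔS = 4.20 × 10⁻⁴ + 6.32 × 10⁻⁴ = 1.052 × 10⁻³, so Δρ ≈ 1.078 kg m⁻³.
N² = (g/ρ₀)·Δρ/Δz = g·(Δρ/ρ₀)/Δz = 9.81 × 1.052 × 10⁻³ / 84 = 1.2286 × 10⁻⁴ s⁻².
N = √(1.2286 × 10⁻⁴) = 0.011084 rad s⁻¹ → T = 2π/N = 566.87 s ≈ 567 s.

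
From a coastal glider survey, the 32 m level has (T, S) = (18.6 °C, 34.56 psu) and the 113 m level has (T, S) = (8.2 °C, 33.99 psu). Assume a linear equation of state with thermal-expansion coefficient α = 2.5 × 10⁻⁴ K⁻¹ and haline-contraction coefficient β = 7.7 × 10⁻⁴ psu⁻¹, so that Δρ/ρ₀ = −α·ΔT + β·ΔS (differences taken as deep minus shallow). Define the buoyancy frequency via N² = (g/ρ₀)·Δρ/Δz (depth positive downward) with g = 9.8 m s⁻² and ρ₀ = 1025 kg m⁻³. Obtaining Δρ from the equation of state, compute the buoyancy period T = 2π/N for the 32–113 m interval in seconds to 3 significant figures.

ΔT = -10.4 K, ΔS = -0.57 psu (deep − shallow).
Δρ/ρ₀ = −αΔT + βΔS = 2.60 × 10⁻³ − 4.389 × 10⁻⁴ = 2.1611 × 10⁻³, so Δρ ≈ 2.215 kg m⁻³.
N² = (g/ρ₀)·Δρ/Δz = g·(Δρ/ρ₀)/Δz = 9.8 × 2.1611 × 10⁻³ / 81 = 2.6147 × 10⁻⁴ s⁻².
N = √(2.6147 × 10⁻⁴) = 0.016170 rad s⁻¹ → T = 2π/N = 388.57 s ≈ 389 s.

389 s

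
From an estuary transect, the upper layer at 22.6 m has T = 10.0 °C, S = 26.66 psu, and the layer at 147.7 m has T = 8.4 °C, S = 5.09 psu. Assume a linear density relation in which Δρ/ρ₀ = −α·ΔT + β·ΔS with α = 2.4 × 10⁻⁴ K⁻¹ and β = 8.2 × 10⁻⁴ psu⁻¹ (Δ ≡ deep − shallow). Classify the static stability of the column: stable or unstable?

unstable

ΔT = 8.4 − 10.0 = -1.6 K and ΔS = 5.09 − 26.66 = -21.57 psu (deep − shallow).
−αΔT = 3.84 × 10⁻⁴; βΔS = -0.0176874; sum Δρ/ρ₀ = -0.0173034.
Δρ/ρ₀ < 0, so Δρ < 0: deeper water is lighter → statically unstable; the column would overturn.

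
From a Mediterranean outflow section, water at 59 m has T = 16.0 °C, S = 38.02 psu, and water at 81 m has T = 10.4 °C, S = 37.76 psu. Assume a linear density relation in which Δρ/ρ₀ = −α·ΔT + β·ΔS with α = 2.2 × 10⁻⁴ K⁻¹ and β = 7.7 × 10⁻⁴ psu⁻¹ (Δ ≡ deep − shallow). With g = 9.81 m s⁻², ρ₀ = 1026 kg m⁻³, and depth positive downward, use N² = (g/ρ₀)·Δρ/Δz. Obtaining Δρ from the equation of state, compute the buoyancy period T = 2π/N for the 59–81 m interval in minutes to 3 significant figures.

4.88 min

ΔT = -5.6 K, ΔS = -0.26 psu (deep − shallow).
Δρ/ρ₀ = −αΔT + βΔS = 1.232 × 10⁻³ − 2.002 × 10⁻⁴ = 1.0318 × 10⁻³, so Δρ ≈ 1.059 kg m⁻³.
N² = (g/ρ₀)·Δρ/Δz = g·(Δρ/ρ₀)/Δz = 9.81 × 1.0318 × 10⁻³ / 22 = 4.6009 × 10⁻⁴ s⁻².
N = √(4.6009 × 10⁻⁴) = 0.021450 rad s⁻¹ → T = 2π/N = 292.92 s = 4.8820 min ≈ 4.88 min.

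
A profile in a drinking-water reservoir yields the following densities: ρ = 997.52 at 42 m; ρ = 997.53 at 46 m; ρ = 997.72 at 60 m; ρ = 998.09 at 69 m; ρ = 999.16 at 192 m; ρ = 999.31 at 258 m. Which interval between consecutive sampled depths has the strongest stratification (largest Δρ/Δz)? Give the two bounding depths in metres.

Compute the density gradient over each adjacent pair:
  42–46 m: Δρ/Δz = 0.01/4 = 2.5 × 10⁻³ kg m⁻⁴
  46–60 m: Δρ/Δz = 0.19/14 = 0.014 kg m⁻⁴
  60–69 m: Δρ/Δz = 0.37/9 = 0.041 kg m⁻⁴
  69–192 m: Δρ/Δz = 1.07/123 = 8.7 × 10⁻³ kg m⁻⁴
  192–258 m: Δρ/Δz = 0.15/66 = 2.3 × 10⁻³ kg m⁻⁴
The largest gradient is in the 60–69 m interval — the pycnocline.

60–69 m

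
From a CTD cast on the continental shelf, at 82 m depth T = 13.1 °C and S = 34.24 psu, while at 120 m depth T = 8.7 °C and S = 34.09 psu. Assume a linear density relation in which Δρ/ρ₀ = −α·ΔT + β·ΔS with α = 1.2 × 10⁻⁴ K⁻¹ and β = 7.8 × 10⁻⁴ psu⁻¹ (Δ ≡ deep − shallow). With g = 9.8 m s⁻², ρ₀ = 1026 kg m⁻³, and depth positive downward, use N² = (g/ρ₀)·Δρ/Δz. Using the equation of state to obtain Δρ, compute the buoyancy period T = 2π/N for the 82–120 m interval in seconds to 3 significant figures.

610 s

ΔT = -4.4 K, ΔS = -0.15 psu (deep − shallow).
Δρ/ρ₀ = −αΔT + βΔS = 5.28 × 10⁻⁴ − 1.17 × 10⁻⁴ = 4.11 × 10⁻⁴, so Δρ ≈ 0.4217 kg m⁻³.
N² = (g/ρ₀)·Δρ/Δz = g·(Δρ/ρ₀)/Δz = 9.8 × 4.11 × 10⁻⁴ / 38 = 1.0599 × 10⁻⁴ s⁻².
N = √(1.0599 × 10⁻⁴) = 0.010295 rad s⁻¹ → T = 2π/N = 610.31 s ≈ 610 s.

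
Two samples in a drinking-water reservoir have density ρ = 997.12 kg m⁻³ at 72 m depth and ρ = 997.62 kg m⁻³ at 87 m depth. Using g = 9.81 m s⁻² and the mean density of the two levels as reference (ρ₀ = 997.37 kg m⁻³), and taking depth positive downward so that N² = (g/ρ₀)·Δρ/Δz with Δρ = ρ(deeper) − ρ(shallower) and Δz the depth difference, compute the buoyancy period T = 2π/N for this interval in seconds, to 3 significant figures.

Δρ = 997.62 − 997.12 = 0.50 kg m⁻³ over Δz = 87 − 72 = 15 m.
N² = (9.81/997.37) × (0.50/15) = 3.2786 × 10⁻⁴ s⁻².
N = √(3.2786 × 10⁻⁴) = 0.018107 rad s⁻¹, so T = 2π/N = 347.00 s ≈ 347 s.

347 s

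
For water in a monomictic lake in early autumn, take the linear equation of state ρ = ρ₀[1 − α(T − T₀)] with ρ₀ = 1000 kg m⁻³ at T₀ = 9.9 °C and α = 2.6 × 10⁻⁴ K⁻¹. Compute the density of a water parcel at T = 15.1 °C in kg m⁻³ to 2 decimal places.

T − T₀ = +5.2 K.
Bracket = 1 − α·(+5.2) = 1 + (-1.352 × 10⁻³) = 0.9986480.
ρ = 1000 × 0.9986480 = 998.65 kg m⁻³.

998.65 kg m⁻³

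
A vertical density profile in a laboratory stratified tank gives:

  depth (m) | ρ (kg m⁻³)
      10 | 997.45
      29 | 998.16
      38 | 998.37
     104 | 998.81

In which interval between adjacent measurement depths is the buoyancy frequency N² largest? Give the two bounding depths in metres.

Compute the density gradient over each adjacent pair:
  10–29 m: Δρ/Δz = 0.71/19 = 0.037 kg m⁻⁴
  29–38 m: Δρ/Δz = 0.21/9 = 0.023 kg m⁻⁴
  38–104 m: Δρ/Δz = 0.44/66 = 6.7 × 10⁻³ kg m⁻⁴
The largest gradient is in the 10–29 m interval — the pycnocline.

10–29 m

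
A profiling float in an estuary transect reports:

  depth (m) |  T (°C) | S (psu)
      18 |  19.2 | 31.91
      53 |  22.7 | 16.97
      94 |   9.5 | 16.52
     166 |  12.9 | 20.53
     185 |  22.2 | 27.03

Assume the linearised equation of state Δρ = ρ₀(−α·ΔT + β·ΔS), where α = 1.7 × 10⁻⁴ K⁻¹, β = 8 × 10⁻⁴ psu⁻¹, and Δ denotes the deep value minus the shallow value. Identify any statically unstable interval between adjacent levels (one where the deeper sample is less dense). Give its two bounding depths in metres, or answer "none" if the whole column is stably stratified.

18–53 m

Evaluate Δρ/ρ₀ = −αΔT + βΔS across each adjacent pair:
  18–53 m: −αΔT+βΔS = −(1.7 × 10⁻⁴)(+3.5)+(8 × 10⁻⁴)(-14.94) = -0.013 → UNSTABLE
  53–94 m: −αΔT+βΔS = −(1.7 × 10⁻⁴)(-13.2)+(8 × 10⁻⁴)(-0.45) = 1.9 × 10⁻³ → stable
  94–166 m: −αΔT+βΔS = −(1.7 × 10⁻⁴)(+3.4)+(8 × 10⁻⁴)(+4.01) = 2.6 × 10⁻³ → stable
  166–185 m: −αΔT+βΔS = −(1.7 × 10⁻⁴)(+9.3)+(8 × 10⁻⁴)(+6.50) = 3.6 × 10⁻³ → stable
The 18–53 m interval has Δρ < 0: lighter water underlies denser water.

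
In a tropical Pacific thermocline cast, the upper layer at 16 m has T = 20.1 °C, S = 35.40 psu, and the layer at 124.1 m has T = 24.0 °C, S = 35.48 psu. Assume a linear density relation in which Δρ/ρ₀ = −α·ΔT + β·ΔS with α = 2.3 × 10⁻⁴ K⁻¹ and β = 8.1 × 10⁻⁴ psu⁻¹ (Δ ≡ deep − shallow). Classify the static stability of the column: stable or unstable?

ΔT = 24.0 − 20.1 = +3.9 K and ΔS = 35.48 − 35.40 = +0.08 psu (deep − shallow).
−αΔT = -8.97 × 10⁻⁴; βΔS = 6.48 × 10⁻⁵; sum Δρ/ρ₀ = -8.322 × 10⁻⁴.
Δρ/ρ₀ < 0, so Δρ < 0: deeper water is lighter → statically unstable; the column would overturn.

unstable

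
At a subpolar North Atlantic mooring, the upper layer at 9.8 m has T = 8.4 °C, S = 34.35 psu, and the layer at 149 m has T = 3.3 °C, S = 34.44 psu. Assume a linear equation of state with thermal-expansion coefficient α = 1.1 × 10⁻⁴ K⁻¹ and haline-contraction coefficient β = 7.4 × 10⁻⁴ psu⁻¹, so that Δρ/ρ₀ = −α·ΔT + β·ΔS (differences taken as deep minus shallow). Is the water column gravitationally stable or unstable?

ΔT = 3.3 − 8.4 = -5.1 K and ΔS = 34.44 − 34.35 = +0.09 psu (deep − shallow).
−αΔT = 5.61 × 10⁻⁴; βΔS = 6.66 × 10⁻⁵; sum Δρ/ρ₀ = 6.276 × 10⁻⁴.
Δρ/ρ₀ > 0, so Δρ > 0: deeper water is denser → statically stable.

stable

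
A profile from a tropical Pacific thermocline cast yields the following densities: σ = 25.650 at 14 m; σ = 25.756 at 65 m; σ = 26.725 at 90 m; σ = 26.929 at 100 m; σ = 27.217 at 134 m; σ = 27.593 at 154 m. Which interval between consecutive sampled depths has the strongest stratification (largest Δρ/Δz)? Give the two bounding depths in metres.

65–90 m

Compute the density gradient over each adjacent pair:
  14–65 m: Δρ/Δz = 0.106/51 = 2.1 × 10⁻³ kg m⁻⁴
  65–90 m: Δρ/Δz = 0.969/25 = 0.039 kg m⁻⁴
  90–100 m: Δρ/Δz = 0.204/10 = 0.020 kg m⁻⁴
  100–134 m: Δρ/Δz = 0.288/34 = 8.5 × 10⁻³ kg m⁻⁴
  134–154 m: Δρ/Δz = 0.376/20 = 0.019 kg m⁻⁴
The largest gradient is in the 65–90 m interval — the pycnocline.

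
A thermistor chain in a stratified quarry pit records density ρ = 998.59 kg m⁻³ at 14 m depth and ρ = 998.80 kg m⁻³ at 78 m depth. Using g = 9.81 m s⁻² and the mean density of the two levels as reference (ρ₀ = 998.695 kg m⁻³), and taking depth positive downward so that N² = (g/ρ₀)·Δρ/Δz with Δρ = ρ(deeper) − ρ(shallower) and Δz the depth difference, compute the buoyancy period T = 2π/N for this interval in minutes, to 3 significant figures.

Δρ = 998.80 − 998.59 = 0.21 kg m⁻³ over Δz = 78 − 14 = 64 m.
N² = (9.81/998.695) × (0.21/64) = 3.2231 × 10⁻⁵ s⁻².
N = √(3.2231 × 10⁻⁵) = 5.6772 × 10⁻³ rad s⁻¹, so T = 2π/N = 1.1067 × 10³ s = 18.445 min ≈ 18.4 min.
Since Δρ > 0 the layer is stably stratified.

18.4 min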